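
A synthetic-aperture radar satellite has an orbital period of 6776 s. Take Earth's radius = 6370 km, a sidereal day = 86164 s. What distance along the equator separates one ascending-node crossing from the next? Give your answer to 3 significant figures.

3150 km

During one orbit Earth rotates (6776.0 / 86164) × 360° = 28.31°.
At the equator that is 28.31° × (2π·6370/360) km/° = 28.31 × 111.2 = 3148 km.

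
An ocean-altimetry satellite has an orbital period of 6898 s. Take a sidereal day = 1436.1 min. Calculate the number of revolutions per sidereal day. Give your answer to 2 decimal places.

Orbits per sidereal day = 86166 / 6898.0 = 12.491.

12.49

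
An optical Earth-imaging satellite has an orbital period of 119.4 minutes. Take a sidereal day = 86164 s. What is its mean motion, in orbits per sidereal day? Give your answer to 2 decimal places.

12.03

T = 119.4 min = 7164.0 s.
Orbits per sidereal day = 86164 / 7164.0 = 12.027.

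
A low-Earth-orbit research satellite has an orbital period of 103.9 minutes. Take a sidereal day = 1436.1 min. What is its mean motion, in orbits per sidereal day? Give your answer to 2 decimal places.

T = 103.9 min = 6234.0 s.
Orbits per sidereal day = 86166 / 6234.0 = 13.822.

13.82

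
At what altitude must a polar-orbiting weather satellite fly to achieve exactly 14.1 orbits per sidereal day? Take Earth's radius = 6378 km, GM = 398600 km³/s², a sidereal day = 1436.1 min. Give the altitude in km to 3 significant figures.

846 km

Required period T = 86166 / 14.1 = 6111.1 s.
From T = 2π√(a³/μ): a = (μ T²/4π²)^(1/3) = (398600 × 6111.1² / 4π²)^(1/3) = 7224 km.
Altitude h = a − R = 7224 − 6378 = 846 km.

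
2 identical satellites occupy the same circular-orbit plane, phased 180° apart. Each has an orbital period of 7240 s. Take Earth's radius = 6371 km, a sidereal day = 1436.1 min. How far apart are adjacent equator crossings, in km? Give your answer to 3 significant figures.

1680 km

Single-satellite node shift = (7240.0/86166) × 360° = 30.25°.
With 2 satellites evenly phased, successive equator crossings are 30.25/2 = 15.124° apart.
That is 15.124 × 111.2 = 1682 km at the equator.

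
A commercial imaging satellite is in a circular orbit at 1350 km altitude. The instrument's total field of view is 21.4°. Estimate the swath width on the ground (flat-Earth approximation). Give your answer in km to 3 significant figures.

Half-angle = 21.4°/2 = 10.7°.
Swath width ≈ 2h·tan(θ/2) = 2 × 1350 × tan(10.7°) = 510.2 km.

510 km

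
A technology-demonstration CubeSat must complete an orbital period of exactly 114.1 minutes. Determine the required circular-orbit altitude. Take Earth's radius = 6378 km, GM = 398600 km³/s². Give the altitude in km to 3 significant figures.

T = 114.1 min = 6846.0 s.
From T = 2π√(a³/μ): a = (μ T²/4π²)^(1/3) = (398600 × 6846.0² / 4π²)^(1/3) = 7793 km.
Altitude h = a − R = 7793 − 6378 = 1415 km.

1410 km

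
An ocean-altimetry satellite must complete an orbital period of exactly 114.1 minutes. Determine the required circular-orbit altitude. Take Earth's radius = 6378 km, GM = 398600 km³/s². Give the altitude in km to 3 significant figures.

T = 114.1 min = 6846.0 s.
From T = 2π√(a³/μ): a = (μ T²/4π²)^(1/3) = (398600 × 6846.0² / 4π²)^(1/3) = 7793 km.
Altitude h = a − R = 7793 − 6378 = 1415 km.

1410 km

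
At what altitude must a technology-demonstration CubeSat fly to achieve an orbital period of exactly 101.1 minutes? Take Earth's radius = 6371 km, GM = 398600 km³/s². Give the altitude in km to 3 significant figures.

818 km

T = 101.1 min = 6066.0 s.
From T = 2π√(a³/μ): a = (μ T²/4π²)^(1/3) = (398600 × 6066.0² / 4π²)^(1/3) = 7189 km.
Altitude h = a − R = 7189 − 6371 = 818 km.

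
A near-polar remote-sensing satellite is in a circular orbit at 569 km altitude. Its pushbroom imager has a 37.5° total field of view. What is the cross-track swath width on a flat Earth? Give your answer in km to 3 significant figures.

Half-angle = 37.5°/2 = 18.75°.
Swath width ≈ 2h·tan(θ/2) = 2 × 569 × tan(18.75°) = 386.3 km.

386 km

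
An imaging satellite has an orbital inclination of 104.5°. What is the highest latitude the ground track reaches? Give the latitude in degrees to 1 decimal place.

Retrograde orbit: the ground track reaches ±(180° − i) = ±(180 − 104.5) = ±75.5°.

75.5°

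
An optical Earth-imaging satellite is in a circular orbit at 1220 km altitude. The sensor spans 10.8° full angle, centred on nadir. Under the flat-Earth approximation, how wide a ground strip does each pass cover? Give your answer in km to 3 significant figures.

231 km

Half-angle = 10.8°/2 = 5.4°.
Swath width ≈ 2h·tan(θ/2) = 2 × 1220 × tan(5.4°) = 230.6 km.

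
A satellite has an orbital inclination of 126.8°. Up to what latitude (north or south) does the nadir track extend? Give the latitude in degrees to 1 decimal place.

Retrograde orbit: the ground track reaches ±(180° − i) = ±(180 − 126.8) = ±53.2°.

53.2°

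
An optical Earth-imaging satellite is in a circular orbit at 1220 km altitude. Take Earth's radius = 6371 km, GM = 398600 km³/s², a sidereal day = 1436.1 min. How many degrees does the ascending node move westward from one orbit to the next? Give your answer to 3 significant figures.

Semi-major axis a = 6371 + 1220 = 7591 km. Period T = 2π√(a³/μ) = 2π√(7591³/398600) = 6582.0 s = 109.70 min.
During one orbit Earth rotates (6582.0 / 86166) × 360° = 27.50°.

27.5°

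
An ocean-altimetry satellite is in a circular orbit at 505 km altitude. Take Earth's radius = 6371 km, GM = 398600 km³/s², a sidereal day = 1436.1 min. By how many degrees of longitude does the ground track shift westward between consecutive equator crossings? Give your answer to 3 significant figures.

Semi-major axis a = 6371 + 505 = 6876 km. Period T = 2π√(a³/μ) = 2π√(6876³/398600) = 5674.3 s = 94.57 min.
During one orbit Earth rotates (5674.3 / 86166) × 360° = 23.71°.

23.7°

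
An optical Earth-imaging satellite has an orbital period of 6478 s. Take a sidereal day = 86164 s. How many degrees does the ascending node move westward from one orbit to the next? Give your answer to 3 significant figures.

During one orbit Earth rotates (6478.0 / 86164) × 360° = 27.07°.

27.1°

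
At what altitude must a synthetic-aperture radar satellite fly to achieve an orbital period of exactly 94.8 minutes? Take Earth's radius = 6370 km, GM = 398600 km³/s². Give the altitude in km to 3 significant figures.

T = 94.8 min = 5688.0 s.
From T = 2π√(a³/μ): a = (μ T²/4π²)^(1/3) = (398600 × 5688.0² / 4π²)^(1/3) = 6887 km.
Altitude h = a − R = 6887 − 6370 = 517 km.

517 km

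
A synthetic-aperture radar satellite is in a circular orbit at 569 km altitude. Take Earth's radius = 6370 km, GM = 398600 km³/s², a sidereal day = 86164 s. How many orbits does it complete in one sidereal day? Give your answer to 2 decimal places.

14.98

Semi-major axis a = 6370 + 569 = 6939 km. Period T = 2π√(a³/μ) = 2π√(6939³/398600) = 5752.5 s = 95.87 min.
Orbits per sidereal day = 86164 / 5752.5 = 14.979.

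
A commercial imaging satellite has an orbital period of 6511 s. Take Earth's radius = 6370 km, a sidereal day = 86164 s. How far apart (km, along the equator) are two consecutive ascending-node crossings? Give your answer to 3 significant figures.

3020 km

During one orbit Earth rotates (6511.0 / 86164) × 360° = 27.20°.
At the equator that is 27.20° × (2π·6370/360) km/° = 27.20 × 111.2 = 3024 km.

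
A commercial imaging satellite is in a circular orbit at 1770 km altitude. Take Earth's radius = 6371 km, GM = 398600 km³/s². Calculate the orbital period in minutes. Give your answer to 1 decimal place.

121.8 min

Semi-major axis a = 6371 + 1770 = 8141 km. Period T = 2π√(a³/μ) = 2π√(8141³/398600) = 7310.2 s = 121.84 min.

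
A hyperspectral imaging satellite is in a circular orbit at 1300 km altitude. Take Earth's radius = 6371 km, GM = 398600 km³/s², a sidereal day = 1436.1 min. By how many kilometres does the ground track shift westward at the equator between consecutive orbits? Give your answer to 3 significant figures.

3110 km

Semi-major axis a = 6371 + 1300 = 7671 km. Period T = 2π√(a³/μ) = 2π√(7671³/398600) = 6686.4 s = 111.44 min.
During one orbit Earth rotates (6686.4 / 86166) × 360° = 27.94°.
At the equator that is 27.94° × (2π·6371/360) km/° = 27.94 × 111.2 = 3106 km.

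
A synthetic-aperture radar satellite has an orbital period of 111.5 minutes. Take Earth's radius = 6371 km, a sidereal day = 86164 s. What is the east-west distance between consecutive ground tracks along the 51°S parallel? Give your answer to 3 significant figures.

1960 km

T = 111.5 min = 6690.0 s.
Node shift per orbit = (6690.0/86164) × 360° = 27.95°.
Equatorial spacing = 27.95 × 111.2 km/° = 3108 km.
At 51° latitude, spacing = 3108 × cos(51°) = 1956 km.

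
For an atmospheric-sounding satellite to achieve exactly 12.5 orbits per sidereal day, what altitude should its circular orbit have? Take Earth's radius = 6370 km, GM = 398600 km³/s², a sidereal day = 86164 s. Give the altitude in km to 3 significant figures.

Required period T = 86164 / 12.5 = 6893.1 s.
From T = 2π√(a³/μ): a = (μ T²/4π²)^(1/3) = (398600 × 6893.1² / 4π²)^(1/3) = 7828 km.
Altitude h = a − R = 7828 − 6370 = 1458 km.

1460 km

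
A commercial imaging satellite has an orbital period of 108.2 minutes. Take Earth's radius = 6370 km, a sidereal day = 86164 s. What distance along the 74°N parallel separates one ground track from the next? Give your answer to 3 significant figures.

831 km

T = 108.2 min = 6492.0 s.
Node shift per orbit = (6492.0/86164) × 360° = 27.12°.
Equatorial spacing = 27.12 × 111.2 km/° = 3016 km.
At 74° latitude, spacing = 3016 × cos(74°) = 831 km.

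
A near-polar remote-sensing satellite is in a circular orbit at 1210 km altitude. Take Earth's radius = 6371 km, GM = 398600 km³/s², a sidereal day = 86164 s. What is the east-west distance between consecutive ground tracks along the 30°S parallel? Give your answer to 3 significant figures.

2640 km

Semi-major axis a = 6371 + 1210 = 7581 km. Period T = 2π√(a³/μ) = 2π√(7581³/398600) = 6569.0 s = 109.48 min.
Node shift per orbit = (6569.0/86164) × 360° = 27.45°.
Equatorial spacing = 27.45 × 111.2 km/° = 3052 km.
At 30° latitude, spacing = 3052 × cos(30°) = 2643 km.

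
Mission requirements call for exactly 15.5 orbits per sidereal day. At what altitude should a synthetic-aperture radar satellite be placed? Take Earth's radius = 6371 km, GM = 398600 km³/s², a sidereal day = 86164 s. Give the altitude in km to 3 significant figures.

Required period T = 86164 / 15.5 = 5559.0 s.
From T = 2π√(a³/μ): a = (μ T²/4π²)^(1/3) = (398600 × 5559.0² / 4π²)^(1/3) = 6782 km.
Altitude h = a − R = 6782 − 6371 = 411 km.

411 km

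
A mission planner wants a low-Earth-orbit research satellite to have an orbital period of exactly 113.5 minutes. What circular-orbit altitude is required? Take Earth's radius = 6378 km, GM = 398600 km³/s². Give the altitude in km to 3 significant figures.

1390 km

T = 113.5 min = 6810.0 s.
From T = 2π√(a³/μ): a = (μ T²/4π²)^(1/3) = (398600 × 6810.0² / 4π²)^(1/3) = 7765 km.
Altitude h = a − R = 7765 − 6378 = 1387 km.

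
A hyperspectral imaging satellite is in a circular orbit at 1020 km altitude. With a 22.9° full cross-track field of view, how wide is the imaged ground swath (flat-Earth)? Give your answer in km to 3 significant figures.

413 km

Half-angle = 22.9°/2 = 11.45°.
Swath width ≈ 2h·tan(θ/2) = 2 × 1020 × tan(11.45°) = 413.2 km.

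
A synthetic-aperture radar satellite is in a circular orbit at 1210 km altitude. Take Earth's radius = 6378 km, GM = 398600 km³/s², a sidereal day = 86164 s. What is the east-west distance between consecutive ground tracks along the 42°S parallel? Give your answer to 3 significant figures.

2270 km

Semi-major axis a = 6378 + 1210 = 7588 km. Period T = 2π√(a³/μ) = 2π√(7588³/398600) = 6578.1 s = 109.64 min.
Node shift per orbit = (6578.1/86164) × 360° = 27.48°.
Equatorial spacing = 27.48 × 111.3 km/° = 3059 km.
At 42° latitude, spacing = 3059 × cos(42°) = 2274 km.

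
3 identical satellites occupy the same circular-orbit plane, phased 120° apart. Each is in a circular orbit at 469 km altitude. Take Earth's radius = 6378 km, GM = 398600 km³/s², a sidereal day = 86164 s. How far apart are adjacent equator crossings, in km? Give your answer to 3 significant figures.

Semi-major axis a = 6378 + 469 = 6847 km. Period T = 2π√(a³/μ) = 2π√(6847³/398600) = 5638.5 s = 93.97 min.
Single-satellite node shift = (5638.5/86164) × 360° = 23.56°.
With 3 satellites evenly phased, successive equator crossings are 23.56/3 = 7.853° apart.
That is 7.853 × 111.3 = 874 km at the equator.

874 km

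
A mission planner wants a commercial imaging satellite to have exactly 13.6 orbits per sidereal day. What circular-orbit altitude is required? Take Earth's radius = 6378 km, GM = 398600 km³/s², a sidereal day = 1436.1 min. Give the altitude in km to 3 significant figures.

Required period T = 86166 / 13.6 = 6335.7 s.
From T = 2π√(a³/μ): a = (μ T²/4π²)^(1/3) = (398600 × 6335.7² / 4π²)^(1/3) = 7400 km.
Altitude h = a − R = 7400 − 6378 = 1022 km.

1020 km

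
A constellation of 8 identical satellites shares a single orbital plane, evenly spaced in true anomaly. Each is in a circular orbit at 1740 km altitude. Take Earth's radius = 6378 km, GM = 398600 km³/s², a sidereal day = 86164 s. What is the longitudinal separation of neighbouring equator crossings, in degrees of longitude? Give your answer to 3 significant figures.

3.80°

Semi-major axis a = 6378 + 1740 = 8118 km. Period T = 2π√(a³/μ) = 2π√(8118³/398600) = 7279.2 s = 121.32 min.
Single-satellite node shift = (7279.2/86164) × 360° = 30.41°.
With 8 satellites evenly phased, successive equator crossings are 30.41/8 = 3.802° apart.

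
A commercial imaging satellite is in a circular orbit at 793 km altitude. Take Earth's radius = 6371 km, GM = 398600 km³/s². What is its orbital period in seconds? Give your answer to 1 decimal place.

6034.5 seconds

Semi-major axis a = 6371 + 793 = 7164 km. Period T = 2π√(a³/μ) = 2π√(7164³/398600) = 6034.5 s = 100.58 min.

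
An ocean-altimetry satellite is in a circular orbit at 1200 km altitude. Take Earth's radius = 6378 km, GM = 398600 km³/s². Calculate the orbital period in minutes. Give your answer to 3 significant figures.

Semi-major axis a = 6378 + 1200 = 7578 km. Period T = 2π√(a³/μ) = 2π√(7578³/398600) = 6565.1 s = 109.42 min.

109 min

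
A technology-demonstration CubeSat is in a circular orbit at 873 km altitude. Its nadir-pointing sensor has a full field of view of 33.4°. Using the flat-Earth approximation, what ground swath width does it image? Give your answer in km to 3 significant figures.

Half-angle = 33.4°/2 = 16.7°.
Swath width ≈ 2h·tan(θ/2) = 2 × 873 × tan(16.7°) = 523.8 km.

524 km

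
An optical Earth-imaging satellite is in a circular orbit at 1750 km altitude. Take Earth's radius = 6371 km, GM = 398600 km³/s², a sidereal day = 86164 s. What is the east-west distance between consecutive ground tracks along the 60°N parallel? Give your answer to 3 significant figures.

Semi-major axis a = 6371 + 1750 = 8121 km. Period T = 2π√(a³/μ) = 2π√(8121³/398600) = 7283.3 s = 121.39 min.
Node shift per orbit = (7283.3/86164) × 360° = 30.43°.
Equatorial spacing = 30.43 × 111.2 km/° = 3384 km.
At 60° latitude, spacing = 3384 × cos(60°) = 1692 km.

1690 km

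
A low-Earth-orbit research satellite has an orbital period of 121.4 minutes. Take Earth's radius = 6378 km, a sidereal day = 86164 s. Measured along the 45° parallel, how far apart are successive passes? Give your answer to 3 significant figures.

T = 121.4 min = 7284.0 s.
Node shift per orbit = (7284.0/86164) × 360° = 30.43°.
Equatorial spacing = 30.43 × 111.3 km/° = 3388 km.
At 45° latitude, spacing = 3388 × cos(45°) = 2395 km.

2400 km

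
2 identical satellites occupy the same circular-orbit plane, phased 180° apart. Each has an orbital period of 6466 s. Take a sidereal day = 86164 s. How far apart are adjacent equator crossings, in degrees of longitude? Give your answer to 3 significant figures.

13.5°

Single-satellite node shift = (6466.0/86164) × 360° = 27.02°.
With 2 satellites evenly phased, successive equator crossings are 27.02/2 = 13.508° apart.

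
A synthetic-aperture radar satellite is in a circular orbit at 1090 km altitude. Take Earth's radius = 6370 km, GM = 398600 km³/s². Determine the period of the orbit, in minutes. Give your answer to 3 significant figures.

107 min

Semi-major axis a = 6370 + 1090 = 7460 km. Period T = 2π√(a³/μ) = 2π√(7460³/398600) = 6412.4 s = 106.87 min.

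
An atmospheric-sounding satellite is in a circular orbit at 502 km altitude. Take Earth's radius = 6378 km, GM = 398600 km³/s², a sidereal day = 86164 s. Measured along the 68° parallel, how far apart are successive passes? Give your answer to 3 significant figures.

Semi-major axis a = 6378 + 502 = 6880 km. Period T = 2π√(a³/μ) = 2π√(6880³/398600) = 5679.3 s = 94.65 min.
Node shift per orbit = (5679.3/86164) × 360° = 23.73°.
Equatorial spacing = 23.73 × 111.3 km/° = 2641 km.
At 68° latitude, spacing = 2641 × cos(68°) = 989 km.

989 km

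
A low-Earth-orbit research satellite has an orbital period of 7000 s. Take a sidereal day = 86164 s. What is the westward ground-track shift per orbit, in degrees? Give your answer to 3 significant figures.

29.2°

During one orbit Earth rotates (7000.0 / 86164) × 360° = 29.25°.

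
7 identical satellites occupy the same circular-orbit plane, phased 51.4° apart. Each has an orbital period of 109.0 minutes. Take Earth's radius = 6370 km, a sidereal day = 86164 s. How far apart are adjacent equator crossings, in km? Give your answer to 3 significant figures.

T = 109.0 min = 6540.0 s.
Single-satellite node shift = (6540.0/86164) × 360° = 27.32°.
With 7 satellites evenly phased, successive equator crossings are 27.32/7 = 3.904° apart.
That is 3.904 × 111.2 = 434 km at the equator.

434 km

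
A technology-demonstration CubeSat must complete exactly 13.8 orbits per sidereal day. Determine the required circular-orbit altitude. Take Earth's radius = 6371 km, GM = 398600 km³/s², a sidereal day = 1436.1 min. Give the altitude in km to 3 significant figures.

958 km

Required period T = 86166 / 13.8 = 6243.9 s.
From T = 2π√(a³/μ): a = (μ T²/4π²)^(1/3) = (398600 × 6243.9² / 4π²)^(1/3) = 7329 km.
Altitude h = a − R = 7329 − 6371 = 958 km.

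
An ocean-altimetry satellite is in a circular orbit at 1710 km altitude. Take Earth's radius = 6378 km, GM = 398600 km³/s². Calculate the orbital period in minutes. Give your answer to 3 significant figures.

Semi-major axis a = 6378 + 1710 = 8088 km. Period T = 2π√(a³/μ) = 2π√(8088³/398600) = 7238.9 s = 120.65 min.

121 min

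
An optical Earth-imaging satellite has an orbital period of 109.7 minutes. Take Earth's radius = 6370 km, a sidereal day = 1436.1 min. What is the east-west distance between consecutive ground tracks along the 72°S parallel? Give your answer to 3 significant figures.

945 km

T = 109.7 min = 6582.0 s.
Node shift per orbit = (6582.0/86166) × 360° = 27.50°.
Equatorial spacing = 27.50 × 111.2 km/° = 3057 km.
At 72° latitude, spacing = 3057 × cos(72°) = 945 km.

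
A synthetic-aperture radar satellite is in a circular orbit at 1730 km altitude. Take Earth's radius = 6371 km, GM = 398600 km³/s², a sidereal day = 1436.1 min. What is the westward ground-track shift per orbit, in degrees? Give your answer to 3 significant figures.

Semi-major axis a = 6371 + 1730 = 8101 km. Period T = 2π√(a³/μ) = 2π√(8101³/398600) = 7256.4 s = 120.94 min.
During one orbit Earth rotates (7256.4 / 86166) × 360° = 30.32°.

30.3°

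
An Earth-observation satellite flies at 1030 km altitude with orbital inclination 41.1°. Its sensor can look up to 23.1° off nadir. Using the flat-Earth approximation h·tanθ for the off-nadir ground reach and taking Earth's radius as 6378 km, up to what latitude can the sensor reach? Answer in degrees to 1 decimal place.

For a prograde orbit the ground track reaches latitude ±i = ±41.1°.
Sensor half-swath on the ground ≈ 1030·tan(23.1°) = 439 km = 3.95° of latitude.
Maximum observable latitude ≈ 41.1 + 3.95 = 45.0°.

45.0°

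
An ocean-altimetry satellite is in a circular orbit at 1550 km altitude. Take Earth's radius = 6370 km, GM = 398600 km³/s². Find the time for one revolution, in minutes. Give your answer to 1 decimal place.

116.9 min

Semi-major axis a = 6370 + 1550 = 7920 km. Period T = 2π√(a³/μ) = 2π√(7920³/398600) = 7014.5 s = 116.91 min.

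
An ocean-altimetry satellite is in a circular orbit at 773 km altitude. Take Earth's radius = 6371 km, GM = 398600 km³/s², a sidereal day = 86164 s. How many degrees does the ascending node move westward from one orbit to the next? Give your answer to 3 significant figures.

25.1°

Semi-major axis a = 6371 + 773 = 7144 km. Period T = 2π√(a³/μ) = 2π√(7144³/398600) = 6009.3 s = 100.15 min.
During one orbit Earth rotates (6009.3 / 86164) × 360° = 25.11°.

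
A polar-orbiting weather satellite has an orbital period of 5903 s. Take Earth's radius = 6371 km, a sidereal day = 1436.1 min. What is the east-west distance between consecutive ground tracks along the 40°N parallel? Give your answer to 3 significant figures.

Node shift per orbit = (5903.0/86166) × 360° = 24.66°.
Equatorial spacing = 24.66 × 111.2 km/° = 2742 km.
At 40° latitude, spacing = 2742 × cos(40°) = 2101 km.

2100 km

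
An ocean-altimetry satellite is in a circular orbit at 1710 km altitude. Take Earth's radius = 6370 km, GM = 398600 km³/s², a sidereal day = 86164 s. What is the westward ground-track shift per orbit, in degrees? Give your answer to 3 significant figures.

30.2°

Semi-major axis a = 6370 + 1710 = 8080 km. Period T = 2π√(a³/μ) = 2π√(8080³/398600) = 7228.2 s = 120.47 min.
During one orbit Earth rotates (7228.2 / 86164) × 360° = 30.20°.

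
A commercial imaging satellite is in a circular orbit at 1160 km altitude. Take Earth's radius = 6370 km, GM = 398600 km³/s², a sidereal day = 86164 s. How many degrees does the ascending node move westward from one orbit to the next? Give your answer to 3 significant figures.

Semi-major axis a = 6370 + 1160 = 7530 km. Period T = 2π√(a³/μ) = 2π√(7530³/398600) = 6502.8 s = 108.38 min.
During one orbit Earth rotates (6502.8 / 86164) × 360° = 27.17°.

27.2°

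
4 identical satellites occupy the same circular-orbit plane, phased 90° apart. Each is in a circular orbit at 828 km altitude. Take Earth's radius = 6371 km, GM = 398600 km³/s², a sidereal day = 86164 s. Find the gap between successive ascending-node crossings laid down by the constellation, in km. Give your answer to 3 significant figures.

Semi-major axis a = 6371 + 828 = 7199 km. Period T = 2π√(a³/μ) = 2π√(7199³/398600) = 6078.8 s = 101.31 min.
Single-satellite node shift = (6078.8/86164) × 360° = 25.40°.
With 4 satellites evenly phased, successive equator crossings are 25.40/4 = 6.349° apart.
That is 6.349 × 111.2 = 706 km at the equator.

706 km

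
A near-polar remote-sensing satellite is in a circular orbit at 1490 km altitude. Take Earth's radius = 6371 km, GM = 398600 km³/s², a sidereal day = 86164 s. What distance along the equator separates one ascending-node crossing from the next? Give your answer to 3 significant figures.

Semi-major axis a = 6371 + 1490 = 7861 km. Period T = 2π√(a³/μ) = 2π√(7861³/398600) = 6936.3 s = 115.61 min.
During one orbit Earth rotates (6936.3 / 86164) × 360° = 28.98°.
At the equator that is 28.98° × (2π·6371/360) km/° = 28.98 × 111.2 = 3222 km.

3220 km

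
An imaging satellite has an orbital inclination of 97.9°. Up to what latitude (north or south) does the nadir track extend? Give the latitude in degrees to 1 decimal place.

82.1°

Retrograde orbit: the ground track reaches ±(180° − i) = ±(180 − 97.9) = ±82.1°.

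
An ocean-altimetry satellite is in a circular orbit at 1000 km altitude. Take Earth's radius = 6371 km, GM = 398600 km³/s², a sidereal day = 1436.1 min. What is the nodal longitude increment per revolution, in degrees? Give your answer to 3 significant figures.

Semi-major axis a = 6371 + 1000 = 7371 km. Period T = 2π√(a³/μ) = 2π√(7371³/398600) = 6298.0 s = 104.97 min.
During one orbit Earth rotates (6298.0 / 86166) × 360° = 26.31°.

26.3°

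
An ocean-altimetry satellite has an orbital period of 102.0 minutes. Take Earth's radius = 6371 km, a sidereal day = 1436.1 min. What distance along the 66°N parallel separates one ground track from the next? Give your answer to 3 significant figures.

T = 102.0 min = 6120.0 s.
Node shift per orbit = (6120.0/86166) × 360° = 25.57°.
Equatorial spacing = 25.57 × 111.2 km/° = 2843 km.
At 66° latitude, spacing = 2843 × cos(66°) = 1156 km.

1160 km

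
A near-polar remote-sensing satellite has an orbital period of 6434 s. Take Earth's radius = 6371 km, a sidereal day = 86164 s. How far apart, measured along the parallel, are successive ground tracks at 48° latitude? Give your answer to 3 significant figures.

2000 km

Node shift per orbit = (6434.0/86164) × 360° = 26.88°.
Equatorial spacing = 26.88 × 111.2 km/° = 2989 km.
At 48° latitude, spacing = 2989 × cos(48°) = 2000 km.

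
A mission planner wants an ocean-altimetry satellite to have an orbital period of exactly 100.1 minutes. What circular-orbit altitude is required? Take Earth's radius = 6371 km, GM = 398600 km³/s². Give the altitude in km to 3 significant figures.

770 km

T = 100.1 min = 6006.0 s.
From T = 2π√(a³/μ): a = (μ T²/4π²)^(1/3) = (398600 × 6006.0² / 4π²)^(1/3) = 7141 km.
Altitude h = a − R = 7141 − 6371 = 770 km.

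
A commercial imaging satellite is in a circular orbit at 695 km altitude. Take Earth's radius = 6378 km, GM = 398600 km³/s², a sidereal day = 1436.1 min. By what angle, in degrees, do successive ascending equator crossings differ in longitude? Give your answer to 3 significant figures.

Semi-major axis a = 6378 + 695 = 7073 km. Period T = 2π√(a³/μ) = 2π√(7073³/398600) = 5919.9 s = 98.67 min.
During one orbit Earth rotates (5919.9 / 86166) × 360° = 24.73°.

24.7°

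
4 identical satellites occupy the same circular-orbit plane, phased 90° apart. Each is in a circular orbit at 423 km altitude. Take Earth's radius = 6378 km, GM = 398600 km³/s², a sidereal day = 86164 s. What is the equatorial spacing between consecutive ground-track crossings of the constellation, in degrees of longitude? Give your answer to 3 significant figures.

Semi-major axis a = 6378 + 423 = 6801 km. Period T = 2π√(a³/μ) = 2π√(6801³/398600) = 5581.8 s = 93.03 min.
Single-satellite node shift = (5581.8/86164) × 360° = 23.32°.
With 4 satellites evenly phased, successive equator crossings are 23.32/4 = 5.830° apart.

5.83°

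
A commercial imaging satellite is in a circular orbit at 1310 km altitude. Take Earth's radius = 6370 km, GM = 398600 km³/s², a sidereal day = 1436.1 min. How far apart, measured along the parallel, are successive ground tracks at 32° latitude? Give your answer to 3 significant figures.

Semi-major axis a = 6370 + 1310 = 7680 km. Period T = 2π√(a³/μ) = 2π√(7680³/398600) = 6698.1 s = 111.64 min.
Node shift per orbit = (6698.1/86166) × 360° = 27.98°.
Equatorial spacing = 27.98 × 111.2 km/° = 3111 km.
At 32° latitude, spacing = 3111 × cos(32°) = 2638 km.

2640 km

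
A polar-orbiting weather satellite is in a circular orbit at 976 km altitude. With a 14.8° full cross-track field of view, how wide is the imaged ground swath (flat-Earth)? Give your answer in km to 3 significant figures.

Half-angle = 14.8°/2 = 7.4°.
Swath width ≈ 2h·tan(θ/2) = 2 × 976 × tan(7.4°) = 253.5 km.

254 km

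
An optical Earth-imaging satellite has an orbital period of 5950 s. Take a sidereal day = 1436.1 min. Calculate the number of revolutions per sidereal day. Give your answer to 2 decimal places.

14.48

Orbits per sidereal day = 86166 / 5950.0 = 14.482.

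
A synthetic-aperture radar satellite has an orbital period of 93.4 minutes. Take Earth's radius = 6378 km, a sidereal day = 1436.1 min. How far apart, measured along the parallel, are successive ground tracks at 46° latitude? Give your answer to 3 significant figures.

1810 km

T = 93.4 min = 5604.0 s.
Node shift per orbit = (5604.0/86166) × 360° = 23.41°.
Equatorial spacing = 23.41 × 111.3 km/° = 2606 km.
At 46° latitude, spacing = 2606 × cos(46°) = 1810 km.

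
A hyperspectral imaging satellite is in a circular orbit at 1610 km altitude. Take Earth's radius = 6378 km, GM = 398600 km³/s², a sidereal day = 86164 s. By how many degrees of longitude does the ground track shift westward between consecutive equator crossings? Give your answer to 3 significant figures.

Semi-major axis a = 6378 + 1610 = 7988 km. Period T = 2π√(a³/μ) = 2π√(7988³/398600) = 7105.1 s = 118.42 min.
During one orbit Earth rotates (7105.1 / 86164) × 360° = 29.69°.

29.7°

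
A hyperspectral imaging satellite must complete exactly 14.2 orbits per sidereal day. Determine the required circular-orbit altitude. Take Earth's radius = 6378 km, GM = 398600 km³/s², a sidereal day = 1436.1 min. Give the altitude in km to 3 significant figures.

Required period T = 86166 / 14.2 = 6068.0 s.
From T = 2π√(a³/μ): a = (μ T²/4π²)^(1/3) = (398600 × 6068.0² / 4π²)^(1/3) = 7190 km.
Altitude h = a − R = 7190 − 6378 = 812 km.

812 km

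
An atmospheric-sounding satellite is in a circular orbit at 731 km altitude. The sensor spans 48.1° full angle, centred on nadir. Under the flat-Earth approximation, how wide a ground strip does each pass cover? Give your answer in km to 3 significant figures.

652 km

Half-angle = 48.1°/2 = 24.05°.
Swath width ≈ 2h·tan(θ/2) = 2 × 731 × tan(24.05°) = 652.5 km.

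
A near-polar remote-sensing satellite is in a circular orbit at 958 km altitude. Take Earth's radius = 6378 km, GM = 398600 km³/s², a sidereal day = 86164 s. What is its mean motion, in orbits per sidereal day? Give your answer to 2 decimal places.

13.78

Semi-major axis a = 6378 + 958 = 7336 km. Period T = 2π√(a³/μ) = 2π√(7336³/398600) = 6253.2 s = 104.22 min.
Orbits per sidereal day = 86164 / 6253.2 = 13.779.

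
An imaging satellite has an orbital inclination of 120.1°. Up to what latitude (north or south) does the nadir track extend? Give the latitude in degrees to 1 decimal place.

59.9°

Retrograde orbit: the ground track reaches ±(180° − i) = ±(180 − 120.1) = ±59.9°.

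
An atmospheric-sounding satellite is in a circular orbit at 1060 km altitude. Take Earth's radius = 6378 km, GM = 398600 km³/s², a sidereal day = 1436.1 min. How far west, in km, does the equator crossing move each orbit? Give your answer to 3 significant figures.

Semi-major axis a = 6378 + 1060 = 7438 km. Period T = 2π√(a³/μ) = 2π√(7438³/398600) = 6384.0 s = 106.40 min.
During one orbit Earth rotates (6384.0 / 86166) × 360° = 26.67°.
At the equator that is 26.67° × (2π·6378/360) km/° = 26.67 × 111.3 = 2969 km.

2970 km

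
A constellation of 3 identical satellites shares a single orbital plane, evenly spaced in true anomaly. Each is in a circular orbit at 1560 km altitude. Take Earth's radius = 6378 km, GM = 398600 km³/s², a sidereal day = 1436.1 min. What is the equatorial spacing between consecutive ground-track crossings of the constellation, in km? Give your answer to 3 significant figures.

1090 km

Semi-major axis a = 6378 + 1560 = 7938 km. Period T = 2π√(a³/μ) = 2π√(7938³/398600) = 7038.5 s = 117.31 min.
Single-satellite node shift = (7038.5/86166) × 360° = 29.41°.
With 3 satellites evenly phased, successive equator crossings are 29.41/3 = 9.802° apart.
That is 9.802 × 111.3 = 1091 km at the equator.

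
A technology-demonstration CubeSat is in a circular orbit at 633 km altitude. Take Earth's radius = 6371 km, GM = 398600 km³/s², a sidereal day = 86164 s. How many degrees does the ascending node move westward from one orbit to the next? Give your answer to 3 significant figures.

Semi-major axis a = 6371 + 633 = 7004 km. Period T = 2π√(a³/μ) = 2π√(7004³/398600) = 5833.5 s = 97.23 min.
During one orbit Earth rotates (5833.5 / 86164) × 360° = 24.37°.

24.4°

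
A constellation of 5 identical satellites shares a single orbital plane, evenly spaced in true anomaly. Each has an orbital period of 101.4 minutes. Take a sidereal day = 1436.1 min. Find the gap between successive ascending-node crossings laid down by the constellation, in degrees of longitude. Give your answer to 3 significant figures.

5.08°

T = 101.4 min = 6084.0 s.
Single-satellite node shift = (6084.0/86166) × 360° = 25.42°.
With 5 satellites evenly phased, successive equator crossings are 25.42/5 = 5.084° apart.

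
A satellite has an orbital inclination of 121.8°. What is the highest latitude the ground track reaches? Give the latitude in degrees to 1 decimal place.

58.2°

Retrograde orbit: the ground track reaches ±(180° − i) = ±(180 − 121.8) = ±58.2°.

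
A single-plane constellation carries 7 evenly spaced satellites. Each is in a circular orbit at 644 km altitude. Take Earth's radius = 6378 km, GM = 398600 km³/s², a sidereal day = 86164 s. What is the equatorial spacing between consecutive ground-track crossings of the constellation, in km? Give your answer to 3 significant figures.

Semi-major axis a = 6378 + 644 = 7022 km. Period T = 2π√(a³/μ) = 2π√(7022³/398600) = 5856.0 s = 97.60 min.
Single-satellite node shift = (5856.0/86164) × 360° = 24.47°.
With 7 satellites evenly phased, successive equator crossings are 24.47/7 = 3.495° apart.
That is 3.495 × 111.3 = 389 km at the equator.

389 km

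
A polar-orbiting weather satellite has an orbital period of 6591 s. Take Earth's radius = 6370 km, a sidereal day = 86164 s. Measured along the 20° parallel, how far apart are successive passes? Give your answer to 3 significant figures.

Node shift per orbit = (6591.0/86164) × 360° = 27.54°.
Equatorial spacing = 27.54 × 111.2 km/° = 3062 km.
At 20° latitude, spacing = 3062 × cos(20°) = 2877 km.

2880 km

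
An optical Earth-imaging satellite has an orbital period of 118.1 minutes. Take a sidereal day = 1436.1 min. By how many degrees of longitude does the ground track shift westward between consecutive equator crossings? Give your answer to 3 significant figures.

T = 118.1 min = 7086.0 s.
During one orbit Earth rotates (7086.0 / 86166) × 360° = 29.61°.

29.6°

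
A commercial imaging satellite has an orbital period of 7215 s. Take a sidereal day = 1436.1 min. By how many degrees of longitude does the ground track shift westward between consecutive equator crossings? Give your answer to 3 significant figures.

During one orbit Earth rotates (7215.0 / 86166) × 360° = 30.14°.

30.1°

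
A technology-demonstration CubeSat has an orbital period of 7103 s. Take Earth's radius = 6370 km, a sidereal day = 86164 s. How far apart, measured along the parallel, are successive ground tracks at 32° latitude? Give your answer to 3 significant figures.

Node shift per orbit = (7103.0/86164) × 360° = 29.68°.
Equatorial spacing = 29.68 × 111.2 km/° = 3299 km.
At 32° latitude, spacing = 3299 × cos(32°) = 2798 km.

2800 km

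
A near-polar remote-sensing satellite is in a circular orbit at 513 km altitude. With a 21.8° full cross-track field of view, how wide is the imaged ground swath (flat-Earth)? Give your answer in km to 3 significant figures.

Half-angle = 21.8°/2 = 10.9°.
Swath width ≈ 2h·tan(θ/2) = 2 × 513 × tan(10.9°) = 197.6 km.

198 km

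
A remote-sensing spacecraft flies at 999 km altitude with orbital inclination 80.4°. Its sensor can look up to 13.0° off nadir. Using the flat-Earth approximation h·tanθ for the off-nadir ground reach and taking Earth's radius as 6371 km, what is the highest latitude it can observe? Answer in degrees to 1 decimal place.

For a prograde orbit the ground track reaches latitude ±i = ±80.4°.
Sensor half-swath on the ground ≈ 999·tan(13.0°) = 231 km = 2.07° of latitude.
Maximum observable latitude ≈ 80.4 + 2.07 = 82.5°.

82.5°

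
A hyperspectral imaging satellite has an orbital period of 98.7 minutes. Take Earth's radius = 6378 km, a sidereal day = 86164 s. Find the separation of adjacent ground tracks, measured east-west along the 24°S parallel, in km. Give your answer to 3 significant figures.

2520 km

T = 98.7 min = 5922.0 s.
Node shift per orbit = (5922.0/86164) × 360° = 24.74°.
Equatorial spacing = 24.74 × 111.3 km/° = 2754 km.
At 24° latitude, spacing = 2754 × cos(24°) = 2516 km.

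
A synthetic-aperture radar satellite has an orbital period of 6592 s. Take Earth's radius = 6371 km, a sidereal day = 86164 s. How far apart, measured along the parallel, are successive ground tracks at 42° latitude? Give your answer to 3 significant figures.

Node shift per orbit = (6592.0/86164) × 360° = 27.54°.
Equatorial spacing = 27.54 × 111.2 km/° = 3063 km.
At 42° latitude, spacing = 3063 × cos(42°) = 2276 km.

2280 km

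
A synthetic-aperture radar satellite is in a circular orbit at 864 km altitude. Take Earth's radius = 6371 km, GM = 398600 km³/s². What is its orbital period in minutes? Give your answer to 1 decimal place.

Semi-major axis a = 6371 + 864 = 7235 km. Period T = 2π√(a³/μ) = 2π√(7235³/398600) = 6124.5 s = 102.07 min.

102.1 min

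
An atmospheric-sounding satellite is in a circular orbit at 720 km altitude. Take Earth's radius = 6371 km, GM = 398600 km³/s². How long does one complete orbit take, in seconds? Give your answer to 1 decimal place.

Semi-major axis a = 6371 + 720 = 7091 km. Period T = 2π√(a³/μ) = 2π√(7091³/398600) = 5942.5 s = 99.04 min.

5942.5 seconds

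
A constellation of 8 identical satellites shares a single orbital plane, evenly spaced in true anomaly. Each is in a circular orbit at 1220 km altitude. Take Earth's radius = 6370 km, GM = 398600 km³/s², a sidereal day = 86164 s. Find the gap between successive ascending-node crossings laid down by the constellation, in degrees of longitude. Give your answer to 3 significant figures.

Semi-major axis a = 6370 + 1220 = 7590 km. Period T = 2π√(a³/μ) = 2π√(7590³/398600) = 6580.7 s = 109.68 min.
Single-satellite node shift = (6580.7/86164) × 360° = 27.49°.
With 8 satellites evenly phased, successive equator crossings are 27.49/8 = 3.437° apart.

3.44°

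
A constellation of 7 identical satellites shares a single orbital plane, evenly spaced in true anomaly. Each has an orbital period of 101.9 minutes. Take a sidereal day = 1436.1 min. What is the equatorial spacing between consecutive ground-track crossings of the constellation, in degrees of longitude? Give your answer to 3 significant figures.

T = 101.9 min = 6114.0 s.
Single-satellite node shift = (6114.0/86166) × 360° = 25.54°.
With 7 satellites evenly phased, successive equator crossings are 25.54/7 = 3.649° apart.

3.65°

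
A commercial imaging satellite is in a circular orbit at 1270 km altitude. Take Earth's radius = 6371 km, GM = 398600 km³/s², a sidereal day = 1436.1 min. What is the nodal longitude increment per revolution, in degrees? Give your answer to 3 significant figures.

Semi-major axis a = 6371 + 1270 = 7641 km. Period T = 2π√(a³/μ) = 2π√(7641³/398600) = 6647.2 s = 110.79 min.
During one orbit Earth rotates (6647.2 / 86166) × 360° = 27.77°.

27.8°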